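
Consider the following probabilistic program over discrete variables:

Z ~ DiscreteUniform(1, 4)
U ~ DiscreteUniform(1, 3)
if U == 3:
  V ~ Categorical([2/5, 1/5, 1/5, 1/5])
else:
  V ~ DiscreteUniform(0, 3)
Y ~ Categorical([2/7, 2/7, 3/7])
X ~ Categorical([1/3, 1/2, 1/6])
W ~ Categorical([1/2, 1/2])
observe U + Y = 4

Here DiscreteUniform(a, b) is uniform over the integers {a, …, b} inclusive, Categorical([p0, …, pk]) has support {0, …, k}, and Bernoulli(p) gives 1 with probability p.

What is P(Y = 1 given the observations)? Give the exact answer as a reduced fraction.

Enumerate traces; 192 have nonzero weight after conditioning:
  (Z=1, U=2, V=0, Y=2, X=0, W=0) weight 1/672
  (Z=1, U=2, V=0, Y=2, X=0, W=1) weight 1/672
  (Z=1, U=2, V=0, Y=2, X=1, W=0) weight 1/448
  (Z=1, U=2, V=0, Y=2, X=1, W=1) weight 1/448
  (Z=1, U=2, V=0, Y=2, X=2, W=0) weight 1/1344
  (Z=1, U=2, V=0, Y=2, X=2, W=1) weight 1/1344
  (Z=1, U=2, V=1, Y=2, X=0, W=0) weight 1/672
  (Z=1, U=2, V=1, Y=2, X=0, W=1) weight 1/672
  (Z=1, U=3, V=0, Y=1, X=0, W=0) weight 1/630
  … 183 more
Group by Y:
  weight(Y=1) = 2/21
  weight(Y=2) = 1/7
Total weight = 2/21 + 1/7 = 5/21
P(Y=1 | obs) = 2/21 / 5/21 = 2/5
P(Y=2 | obs) = 1/7 / 5/21 = 3/5

P(Y = 1 | obs) = 2/5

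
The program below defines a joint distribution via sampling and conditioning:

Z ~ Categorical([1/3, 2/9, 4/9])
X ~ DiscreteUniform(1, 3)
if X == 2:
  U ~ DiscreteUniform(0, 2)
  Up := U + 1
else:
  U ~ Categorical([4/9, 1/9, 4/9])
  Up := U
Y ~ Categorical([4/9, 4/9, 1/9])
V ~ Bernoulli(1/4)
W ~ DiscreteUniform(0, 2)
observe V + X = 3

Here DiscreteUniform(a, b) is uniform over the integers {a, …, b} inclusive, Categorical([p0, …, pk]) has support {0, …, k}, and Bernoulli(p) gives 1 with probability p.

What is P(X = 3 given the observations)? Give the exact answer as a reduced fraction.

P(X = 3 | obs) = 3/4

Enumerate traces; 162 have nonzero weight after conditioning:
  (Z=0, X=2, U=0, Y=0, V=1, W=0) weight 1/729
  (Z=0, X=2, U=0, Y=0, V=1, W=1) weight 1/729
  (Z=0, X=2, U=0, Y=0, V=1, W=2) weight 1/729
  (Z=0, X=2, U=0, Y=1, V=1, W=0) weight 1/729
  (Z=0, X=2, U=0, Y=1, V=1, W=1) weight 1/729
  (Z=0, X=2, U=0, Y=1, V=1, W=2) weight 1/729
  (Z=0, X=2, U=0, Y=2, V=1, W=0) weight 1/2916
  (Z=0, X=2, U=0, Y=2, V=1, W=1) weight 1/2916
  (Z=0, X=3, U=0, Y=0, V=0, W=0) weight 4/729
  … 153 more
Group by X:
  weight(X=2) = 1/12
  weight(X=3) = 1/4
Total weight = 1/12 + 1/4 = 1/3
P(X=2 | obs) = 1/12 / 1/3 = 1/4
P(X=3 | obs) = 1/4 / 1/3 = 3/4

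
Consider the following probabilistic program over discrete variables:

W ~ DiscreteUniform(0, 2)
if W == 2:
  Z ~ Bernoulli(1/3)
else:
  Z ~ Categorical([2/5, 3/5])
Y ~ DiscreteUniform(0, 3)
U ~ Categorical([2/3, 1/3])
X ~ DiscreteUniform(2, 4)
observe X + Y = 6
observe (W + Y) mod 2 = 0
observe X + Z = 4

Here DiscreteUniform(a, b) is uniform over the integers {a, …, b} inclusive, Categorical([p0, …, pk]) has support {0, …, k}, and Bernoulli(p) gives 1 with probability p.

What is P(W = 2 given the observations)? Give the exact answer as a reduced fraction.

P(W = 2 | obs) = 2/5

Enumerate traces; 6 have nonzero weight after conditioning:
  (W=0, Z=0, Y=2, U=0, X=4) weight 1/135
  (W=0, Z=0, Y=2, U=1, X=4) weight 1/270
  (W=1, Z=1, Y=3, U=0, X=3) weight 1/90
  (W=1, Z=1, Y=3, U=1, X=3) weight 1/180
  (W=2, Z=0, Y=2, U=0, X=4) weight 1/81
  (W=2, Z=0, Y=2, U=1, X=4) weight 1/162
Group by W:
  weight(W=0) = 1/90
  weight(W=1) = 1/60
  weight(W=2) = 1/54
Total weight = 1/90 + 1/60 + 1/54 = 5/108
P(W=0 | obs) = 1/90 / 5/108 = 6/25
P(W=1 | obs) = 1/60 / 5/108 = 9/25
P(W=2 | obs) = 1/54 / 5/108 = 2/5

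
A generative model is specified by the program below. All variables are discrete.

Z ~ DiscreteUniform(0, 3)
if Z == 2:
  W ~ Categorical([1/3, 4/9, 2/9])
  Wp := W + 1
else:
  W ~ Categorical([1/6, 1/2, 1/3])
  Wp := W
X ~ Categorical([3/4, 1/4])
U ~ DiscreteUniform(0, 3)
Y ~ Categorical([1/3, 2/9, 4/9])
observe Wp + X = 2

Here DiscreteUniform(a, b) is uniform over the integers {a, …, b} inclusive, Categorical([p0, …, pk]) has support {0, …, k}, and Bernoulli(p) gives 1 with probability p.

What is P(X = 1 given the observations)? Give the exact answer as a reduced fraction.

Enumerate traces; 96 have nonzero weight after conditioning:
  (Z=0, W=1, X=1, U=0, Y=0) weight 1/384
  (Z=0, W=1, X=1, U=0, Y=1) weight 1/576
  (Z=0, W=1, X=1, U=0, Y=2) weight 1/288
  (Z=0, W=1, X=1, U=1, Y=0) weight 1/384
  (Z=0, W=1, X=1, U=1, Y=1) weight 1/576
  (Z=0, W=1, X=1, U=1, Y=2) weight 1/288
  (Z=0, W=1, X=1, U=2, Y=0) weight 1/384
  (Z=0, W=1, X=1, U=2, Y=1) weight 1/576
  (Z=0, W=2, X=0, U=0, Y=0) weight 1/192
  … 87 more
Group by X:
  weight(X=0) = 13/48
  weight(X=1) = 11/96
Total weight = 13/48 + 11/96 = 37/96
P(X=0 | obs) = 13/48 / 37/96 = 26/37
P(X=1 | obs) = 11/96 / 37/96 = 11/37

P(X = 1 | obs) = 11/37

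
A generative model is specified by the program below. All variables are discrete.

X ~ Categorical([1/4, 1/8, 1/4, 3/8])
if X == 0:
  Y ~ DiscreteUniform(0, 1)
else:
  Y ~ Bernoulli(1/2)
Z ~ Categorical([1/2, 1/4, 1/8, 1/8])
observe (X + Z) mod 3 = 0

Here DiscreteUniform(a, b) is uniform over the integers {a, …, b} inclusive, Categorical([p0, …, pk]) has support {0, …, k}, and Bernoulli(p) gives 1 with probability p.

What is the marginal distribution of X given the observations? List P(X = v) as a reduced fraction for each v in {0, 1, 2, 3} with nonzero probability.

P(X=0) = 1/3, P(X=1) = 1/30, P(X=2) = 2/15, P(X=3) = 1/2

Enumerate traces; 12 have nonzero weight after conditioning:
  (X=0, Y=0, Z=0) weight 1/16
  (X=0, Y=0, Z=3) weight 1/64
  (X=0, Y=1, Z=0) weight 1/16
  (X=0, Y=1, Z=3) weight 1/64
  (X=1, Y=0, Z=2) weight 1/128
  (X=1, Y=1, Z=2) weight 1/128
  (X=2, Y=0, Z=1) weight 1/32
  (X=2, Y=1, Z=1) weight 1/32
  (X=3, Y=0, Z=0) weight 3/32
  … 3 more
Group by X:
  weight(X=0) = 5/32
  weight(X=1) = 1/64
  weight(X=2) = 1/16
  weight(X=3) = 15/64
Total weight = 5/32 + 1/64 + 1/16 + 15/64 = 15/32
P(X=0 | obs) = 5/32 / 15/32 = 1/3
P(X=1 | obs) = 1/64 / 15/32 = 1/30
P(X=2 | obs) = 1/16 / 15/32 = 2/15
P(X=3 | obs) = 15/64 / 15/32 = 1/2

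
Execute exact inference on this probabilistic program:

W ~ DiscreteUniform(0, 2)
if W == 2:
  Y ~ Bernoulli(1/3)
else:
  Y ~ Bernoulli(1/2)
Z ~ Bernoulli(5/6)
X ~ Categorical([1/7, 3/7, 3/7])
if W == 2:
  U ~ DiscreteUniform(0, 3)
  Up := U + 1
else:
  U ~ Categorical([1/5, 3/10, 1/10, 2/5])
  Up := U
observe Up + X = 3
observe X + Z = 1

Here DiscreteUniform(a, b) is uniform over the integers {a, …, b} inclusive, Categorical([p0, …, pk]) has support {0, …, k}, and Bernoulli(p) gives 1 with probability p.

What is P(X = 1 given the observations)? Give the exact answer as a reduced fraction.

Enumerate traces; 12 have nonzero weight after conditioning:
  (W=0, Y=0, Z=0, X=1, U=2) weight 1/840
  (W=0, Y=0, Z=1, X=0, U=3) weight 1/126
  (W=0, Y=1, Z=0, X=1, U=2) weight 1/840
  (W=0, Y=1, Z=1, X=0, U=3) weight 1/126
  (W=1, Y=0, Z=0, X=1, U=2) weight 1/840
  (W=1, Y=0, Z=1, X=0, U=3) weight 1/126
  (W=1, Y=1, Z=0, X=1, U=2) weight 1/840
  (W=1, Y=1, Z=1, X=0, U=3) weight 1/126
  … 4 more
Group by X:
  weight(X=0) = 1/24
  weight(X=1) = 3/280
Total weight = 1/24 + 3/280 = 11/210
P(X=0 | obs) = 1/24 / 11/210 = 35/44
P(X=1 | obs) = 3/280 / 11/210 = 9/44

P(X = 1 | obs) = 9/44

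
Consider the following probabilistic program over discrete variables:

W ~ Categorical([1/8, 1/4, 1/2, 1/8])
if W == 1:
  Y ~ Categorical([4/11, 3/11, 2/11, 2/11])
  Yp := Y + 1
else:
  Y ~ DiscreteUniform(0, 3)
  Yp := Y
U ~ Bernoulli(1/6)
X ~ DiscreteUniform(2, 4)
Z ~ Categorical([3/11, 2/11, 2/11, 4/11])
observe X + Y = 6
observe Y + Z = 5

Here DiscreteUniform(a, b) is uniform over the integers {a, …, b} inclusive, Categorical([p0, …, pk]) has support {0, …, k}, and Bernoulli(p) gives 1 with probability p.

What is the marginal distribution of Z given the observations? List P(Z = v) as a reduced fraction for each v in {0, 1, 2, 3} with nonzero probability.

P(Z=2) = 1/3, P(Z=3) = 2/3

Enumerate traces; 16 have nonzero weight after conditioning:
  (W=0, Y=2, U=0, X=4, Z=3) weight 5/1584
  (W=0, Y=2, U=1, X=4, Z=3) weight 1/1584
  (W=0, Y=3, U=0, X=3, Z=2) weight 5/3168
  (W=0, Y=3, U=1, X=3, Z=2) weight 1/3168
  (W=1, Y=2, U=0, X=4, Z=3) weight 5/1089
  (W=1, Y=2, U=1, X=4, Z=3) weight 1/1089
  (W=1, Y=3, U=0, X=3, Z=2) weight 5/2178
  (W=1, Y=3, U=1, X=3, Z=2) weight 1/2178
  … 8 more
Group by Z:
  weight(Z=2) = 41/2904
  weight(Z=3) = 41/1452
Total weight = 41/2904 + 41/1452 = 41/968
P(Z=2 | obs) = 41/2904 / 41/968 = 1/3
P(Z=3 | obs) = 41/1452 / 41/968 = 2/3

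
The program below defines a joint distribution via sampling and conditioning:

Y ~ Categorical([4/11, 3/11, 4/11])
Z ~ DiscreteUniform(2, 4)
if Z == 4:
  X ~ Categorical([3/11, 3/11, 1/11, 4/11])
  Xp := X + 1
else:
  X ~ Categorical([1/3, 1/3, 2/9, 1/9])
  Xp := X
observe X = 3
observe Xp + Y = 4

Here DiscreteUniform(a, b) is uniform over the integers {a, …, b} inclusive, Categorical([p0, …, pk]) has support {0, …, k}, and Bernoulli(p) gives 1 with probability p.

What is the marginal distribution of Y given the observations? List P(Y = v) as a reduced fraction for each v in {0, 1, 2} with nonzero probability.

Enumerate traces; 3 have nonzero weight after conditioning:
  (Y=0, Z=4, X=3) weight 16/363
  (Y=1, Z=2, X=3) weight 1/99
  (Y=1, Z=3, X=3) weight 1/99
Group by Y:
  weight(Y=0) = 16/363
  weight(Y=1) = 2/99
Total weight = 16/363 + 2/99 = 70/1089
P(Y=0 | obs) = 16/363 / 70/1089 = 24/35
P(Y=1 | obs) = 2/99 / 70/1089 = 11/35

P(Y=0) = 24/35, P(Y=1) = 11/35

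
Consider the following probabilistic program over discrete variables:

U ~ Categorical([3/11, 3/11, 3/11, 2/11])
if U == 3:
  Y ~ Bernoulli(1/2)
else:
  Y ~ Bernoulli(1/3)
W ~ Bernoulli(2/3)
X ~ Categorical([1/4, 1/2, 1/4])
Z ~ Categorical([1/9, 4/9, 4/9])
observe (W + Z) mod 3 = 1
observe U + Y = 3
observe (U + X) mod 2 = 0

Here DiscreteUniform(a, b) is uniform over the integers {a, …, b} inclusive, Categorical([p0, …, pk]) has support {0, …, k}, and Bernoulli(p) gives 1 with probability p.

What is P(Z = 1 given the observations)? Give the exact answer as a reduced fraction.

Enumerate traces; 6 have nonzero weight after conditioning:
  (U=2, Y=1, W=0, X=0, Z=1) weight 1/297
  (U=2, Y=1, W=0, X=2, Z=1) weight 1/297
  (U=2, Y=1, W=1, X=0, Z=0) weight 1/594
  (U=2, Y=1, W=1, X=2, Z=0) weight 1/594
  (U=3, Y=0, W=0, X=1, Z=1) weight 2/297
  (U=3, Y=0, W=1, X=1, Z=0) weight 1/297
Group by Z:
  weight(Z=0) = 2/297
  weight(Z=1) = 4/297
Total weight = 2/297 + 4/297 = 2/99
P(Z=0 | obs) = 2/297 / 2/99 = 1/3
P(Z=1 | obs) = 4/297 / 2/99 = 2/3

P(Z = 1 | obs) = 2/3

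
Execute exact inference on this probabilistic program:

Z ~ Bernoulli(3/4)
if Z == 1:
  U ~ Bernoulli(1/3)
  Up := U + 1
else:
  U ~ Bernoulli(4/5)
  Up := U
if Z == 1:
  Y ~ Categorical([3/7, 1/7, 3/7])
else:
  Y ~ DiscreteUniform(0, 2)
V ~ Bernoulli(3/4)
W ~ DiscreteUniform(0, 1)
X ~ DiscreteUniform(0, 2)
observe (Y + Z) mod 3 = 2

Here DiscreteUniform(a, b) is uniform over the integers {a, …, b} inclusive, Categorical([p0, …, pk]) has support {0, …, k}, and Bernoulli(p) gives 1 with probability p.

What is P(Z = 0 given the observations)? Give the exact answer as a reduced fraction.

Enumerate traces; 48 have nonzero weight after conditioning:
  (Z=0, U=0, Y=2, V=0, W=0, X=0) weight 1/1440
  (Z=0, U=0, Y=2, V=0, W=0, X=1) weight 1/1440
  (Z=0, U=0, Y=2, V=0, W=0, X=2) weight 1/1440
  (Z=0, U=0, Y=2, V=0, W=1, X=0) weight 1/1440
  (Z=0, U=0, Y=2, V=0, W=1, X=1) weight 1/1440
  (Z=0, U=0, Y=2, V=0, W=1, X=2) weight 1/1440
  (Z=0, U=0, Y=2, V=1, W=0, X=0) weight 1/480
  (Z=0, U=0, Y=2, V=1, W=0, X=1) weight 1/480
  (Z=1, U=0, Y=1, V=0, W=0, X=0) weight 1/336
  … 39 more
Group by Z:
  weight(Z=0) = 1/12
  weight(Z=1) = 3/28
Total weight = 1/12 + 3/28 = 4/21
P(Z=0 | obs) = 1/12 / 4/21 = 7/16
P(Z=1 | obs) = 3/28 / 4/21 = 9/16

P(Z = 0 | obs) = 7/16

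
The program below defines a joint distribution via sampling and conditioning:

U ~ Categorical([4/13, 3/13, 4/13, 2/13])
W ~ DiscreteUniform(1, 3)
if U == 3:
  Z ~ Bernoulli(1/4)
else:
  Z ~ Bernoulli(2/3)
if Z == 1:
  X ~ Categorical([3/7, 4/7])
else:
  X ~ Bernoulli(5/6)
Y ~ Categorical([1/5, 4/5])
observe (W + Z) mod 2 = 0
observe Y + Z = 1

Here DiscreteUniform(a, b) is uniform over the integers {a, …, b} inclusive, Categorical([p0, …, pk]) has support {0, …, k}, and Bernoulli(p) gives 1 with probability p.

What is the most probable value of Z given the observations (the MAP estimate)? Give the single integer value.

Enumerate traces; 24 have nonzero weight after conditioning:
  (U=0, W=1, Z=1, X=0, Y=0) weight 8/1365
  (U=0, W=1, Z=1, X=1, Y=0) weight 32/4095
  (U=0, W=2, Z=0, X=0, Y=1) weight 8/1755
  (U=0, W=2, Z=0, X=1, Y=1) weight 8/351
  (U=0, W=3, Z=1, X=0, Y=0) weight 8/1365
  (U=0, W=3, Z=1, X=1, Y=0) weight 32/4095
  (U=1, W=1, Z=1, X=0, Y=0) weight 2/455
  (U=1, W=1, Z=1, X=1, Y=0) weight 8/1365
  … 16 more
Group by Z:
  weight(Z=0) = 62/585
  weight(Z=1) = 47/585
Total weight = 62/585 + 47/585 = 109/585
P(Z=0 | obs) = 62/585 / 109/585 = 62/109
P(Z=1 | obs) = 47/585 / 109/585 = 47/109
argmax = 0

argmax_v P(Z = v | obs) = 0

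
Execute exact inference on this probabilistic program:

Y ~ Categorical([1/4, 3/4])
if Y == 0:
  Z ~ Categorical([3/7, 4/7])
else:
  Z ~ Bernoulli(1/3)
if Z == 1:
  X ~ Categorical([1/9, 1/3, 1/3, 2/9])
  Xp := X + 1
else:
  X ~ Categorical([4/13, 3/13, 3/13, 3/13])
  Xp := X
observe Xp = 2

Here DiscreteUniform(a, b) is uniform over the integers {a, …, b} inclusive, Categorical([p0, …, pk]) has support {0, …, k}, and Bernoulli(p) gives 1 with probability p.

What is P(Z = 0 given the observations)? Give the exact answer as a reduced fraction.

Enumerate traces; 4 have nonzero weight after conditioning:
  (Y=0, Z=0, X=2) weight 9/364
  (Y=0, Z=1, X=1) weight 1/21
  (Y=1, Z=0, X=2) weight 3/26
  (Y=1, Z=1, X=1) weight 1/12
Group by Z:
  weight(Z=0) = 51/364
  weight(Z=1) = 11/84
Total weight = 51/364 + 11/84 = 74/273
P(Z=0 | obs) = 51/364 / 74/273 = 153/296
P(Z=1 | obs) = 11/84 / 74/273 = 143/296

P(Z = 0 | obs) = 153/296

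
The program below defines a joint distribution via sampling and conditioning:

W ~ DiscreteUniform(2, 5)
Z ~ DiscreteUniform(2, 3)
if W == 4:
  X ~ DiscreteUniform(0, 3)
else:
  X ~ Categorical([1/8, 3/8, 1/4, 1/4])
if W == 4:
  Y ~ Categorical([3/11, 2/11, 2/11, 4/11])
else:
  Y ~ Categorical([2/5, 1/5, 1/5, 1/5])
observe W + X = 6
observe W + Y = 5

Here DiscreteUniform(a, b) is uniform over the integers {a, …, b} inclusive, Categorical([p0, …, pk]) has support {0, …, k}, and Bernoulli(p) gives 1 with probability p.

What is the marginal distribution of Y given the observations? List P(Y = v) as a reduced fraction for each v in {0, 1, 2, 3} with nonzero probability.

Enumerate traces; 6 have nonzero weight after conditioning:
  (W=3, Z=2, X=3, Y=2) weight 1/160
  (W=3, Z=3, X=3, Y=2) weight 1/160
  (W=4, Z=2, X=2, Y=1) weight 1/176
  (W=4, Z=3, X=2, Y=1) weight 1/176
  (W=5, Z=2, X=1, Y=0) weight 3/160
  (W=5, Z=3, X=1, Y=0) weight 3/160
Group by Y:
  weight(Y=0) = 3/80
  weight(Y=1) = 1/88
  weight(Y=2) = 1/80
Total weight = 3/80 + 1/88 + 1/80 = 27/440
P(Y=0 | obs) = 3/80 / 27/440 = 11/18
P(Y=1 | obs) = 1/88 / 27/440 = 5/27
P(Y=2 | obs) = 1/80 / 27/440 = 11/54

P(Y=0) = 11/18, P(Y=1) = 5/27, P(Y=2) = 11/54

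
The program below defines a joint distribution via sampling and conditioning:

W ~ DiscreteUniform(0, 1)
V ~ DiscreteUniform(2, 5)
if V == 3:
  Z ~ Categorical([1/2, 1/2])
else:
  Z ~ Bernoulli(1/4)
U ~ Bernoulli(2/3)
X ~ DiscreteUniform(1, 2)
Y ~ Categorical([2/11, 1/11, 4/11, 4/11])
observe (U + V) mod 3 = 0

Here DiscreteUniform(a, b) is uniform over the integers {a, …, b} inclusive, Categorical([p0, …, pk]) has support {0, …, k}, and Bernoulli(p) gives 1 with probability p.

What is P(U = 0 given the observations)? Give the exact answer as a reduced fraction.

Enumerate traces; 96 have nonzero weight after conditioning:
  (W=0, V=2, Z=0, U=1, X=1, Y=0) weight 1/176
  (W=0, V=2, Z=0, U=1, X=1, Y=1) weight 1/352
  (W=0, V=2, Z=0, U=1, X=1, Y=2) weight 1/88
  (W=0, V=2, Z=0, U=1, X=1, Y=3) weight 1/88
  (W=0, V=2, Z=0, U=1, X=2, Y=0) weight 1/176
  (W=0, V=2, Z=0, U=1, X=2, Y=1) weight 1/352
  (W=0, V=2, Z=0, U=1, X=2, Y=2) weight 1/88
  (W=0, V=2, Z=0, U=1, X=2, Y=3) weight 1/88
  (W=0, V=3, Z=0, U=0, X=1, Y=0) weight 1/528
  … 87 more
Group by U:
  weight(U=0) = 1/12
  weight(U=1) = 1/3
Total weight = 1/12 + 1/3 = 5/12
P(U=0 | obs) = 1/12 / 5/12 = 1/5
P(U=1 | obs) = 1/3 / 5/12 = 4/5

P(U = 0 | obs) = 1/5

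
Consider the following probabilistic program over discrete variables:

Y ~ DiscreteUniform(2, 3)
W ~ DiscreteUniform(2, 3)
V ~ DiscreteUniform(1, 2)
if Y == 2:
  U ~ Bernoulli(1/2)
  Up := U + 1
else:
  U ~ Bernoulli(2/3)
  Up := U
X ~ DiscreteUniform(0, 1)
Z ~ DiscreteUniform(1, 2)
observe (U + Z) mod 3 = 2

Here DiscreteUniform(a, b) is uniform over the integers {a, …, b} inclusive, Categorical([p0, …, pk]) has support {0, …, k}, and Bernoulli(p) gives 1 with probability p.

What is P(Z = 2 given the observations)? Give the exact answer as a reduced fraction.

P(Z = 2 | obs) = 5/12

Enumerate traces; 32 have nonzero weight after conditioning:
  (Y=2, W=2, V=1, U=0, X=0, Z=2) weight 1/64
  (Y=2, W=2, V=1, U=0, X=1, Z=2) weight 1/64
  (Y=2, W=2, V=1, U=1, X=0, Z=1) weight 1/64
  (Y=2, W=2, V=1, U=1, X=1, Z=1) weight 1/64
  (Y=2, W=2, V=2, U=0, X=0, Z=2) weight 1/64
  (Y=2, W=2, V=2, U=0, X=1, Z=2) weight 1/64
  (Y=2, W=2, V=2, U=1, X=0, Z=1) weight 1/64
  (Y=2, W=2, V=2, U=1, X=1, Z=1) weight 1/64
  … 24 more
Group by Z:
  weight(Z=1) = 7/24
  weight(Z=2) = 5/24
Total weight = 7/24 + 5/24 = 1/2
P(Z=1 | obs) = 7/24 / 1/2 = 7/12
P(Z=2 | obs) = 5/24 / 1/2 = 5/12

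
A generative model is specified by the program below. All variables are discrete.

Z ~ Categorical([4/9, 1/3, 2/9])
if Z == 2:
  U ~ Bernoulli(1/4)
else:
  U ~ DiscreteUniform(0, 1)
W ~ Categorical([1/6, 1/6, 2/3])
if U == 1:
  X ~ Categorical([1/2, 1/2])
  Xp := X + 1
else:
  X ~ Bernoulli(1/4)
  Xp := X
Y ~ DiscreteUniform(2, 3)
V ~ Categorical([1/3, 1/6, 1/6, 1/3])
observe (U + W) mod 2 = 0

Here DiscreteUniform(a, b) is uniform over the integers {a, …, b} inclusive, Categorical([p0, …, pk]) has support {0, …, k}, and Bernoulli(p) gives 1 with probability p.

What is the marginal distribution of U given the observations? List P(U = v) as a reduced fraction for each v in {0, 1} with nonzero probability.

Enumerate traces; 144 have nonzero weight after conditioning:
  (Z=0, U=0, W=0, X=0, Y=2, V=0) weight 1/216
  (Z=0, U=0, W=0, X=0, Y=2, V=1) weight 1/432
  (Z=0, U=0, W=0, X=0, Y=2, V=2) weight 1/432
  (Z=0, U=0, W=0, X=0, Y=2, V=3) weight 1/216
  (Z=0, U=0, W=0, X=0, Y=3, V=0) weight 1/216
  (Z=0, U=0, W=0, X=0, Y=3, V=1) weight 1/432
  (Z=0, U=0, W=0, X=0, Y=3, V=2) weight 1/432
  (Z=0, U=0, W=0, X=0, Y=3, V=3) weight 1/216
  (Z=0, U=1, W=1, X=0, Y=2, V=0) weight 1/324
  … 135 more
Group by U:
  weight(U=0) = 25/54
  weight(U=1) = 2/27
Total weight = 25/54 + 2/27 = 29/54
P(U=0 | obs) = 25/54 / 29/54 = 25/29
P(U=1 | obs) = 2/27 / 29/54 = 4/29

P(U=0) = 25/29, P(U=1) = 4/29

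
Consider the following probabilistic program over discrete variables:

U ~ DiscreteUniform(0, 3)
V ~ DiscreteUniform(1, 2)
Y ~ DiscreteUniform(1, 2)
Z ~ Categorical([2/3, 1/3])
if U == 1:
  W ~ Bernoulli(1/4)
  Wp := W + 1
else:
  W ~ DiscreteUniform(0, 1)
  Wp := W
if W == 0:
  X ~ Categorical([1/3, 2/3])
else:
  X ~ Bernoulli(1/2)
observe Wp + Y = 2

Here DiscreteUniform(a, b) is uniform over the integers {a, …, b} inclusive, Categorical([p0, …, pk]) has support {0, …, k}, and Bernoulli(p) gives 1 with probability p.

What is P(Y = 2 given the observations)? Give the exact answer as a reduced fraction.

P(Y = 2 | obs) = 2/5

Enumerate traces; 56 have nonzero weight after conditioning:
  (U=0, V=1, Y=1, Z=0, W=1, X=0) weight 1/96
  (U=0, V=1, Y=1, Z=0, W=1, X=1) weight 1/96
  (U=0, V=1, Y=1, Z=1, W=1, X=0) weight 1/192
  (U=0, V=1, Y=1, Z=1, W=1, X=1) weight 1/192
  (U=0, V=1, Y=2, Z=0, W=0, X=0) weight 1/144
  (U=0, V=1, Y=2, Z=0, W=0, X=1) weight 1/72
  (U=0, V=1, Y=2, Z=1, W=0, X=0) weight 1/288
  (U=0, V=1, Y=2, Z=1, W=0, X=1) weight 1/144
  … 48 more
Group by Y:
  weight(Y=1) = 9/32
  weight(Y=2) = 3/16
Total weight = 9/32 + 3/16 = 15/32
P(Y=1 | obs) = 9/32 / 15/32 = 3/5
P(Y=2 | obs) = 3/16 / 15/32 = 2/5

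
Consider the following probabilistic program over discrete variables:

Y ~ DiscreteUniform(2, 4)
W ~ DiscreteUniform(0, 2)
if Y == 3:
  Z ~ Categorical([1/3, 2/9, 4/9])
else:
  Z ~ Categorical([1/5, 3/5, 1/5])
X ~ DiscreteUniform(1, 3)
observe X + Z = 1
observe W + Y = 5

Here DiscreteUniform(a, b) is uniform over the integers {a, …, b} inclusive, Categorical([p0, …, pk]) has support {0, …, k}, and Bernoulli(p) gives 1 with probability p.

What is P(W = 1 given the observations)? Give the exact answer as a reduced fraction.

Enumerate traces; 2 have nonzero weight after conditioning:
  (Y=3, W=2, Z=0, X=1) weight 1/81
  (Y=4, W=1, Z=0, X=1) weight 1/135
Group by W:
  weight(W=1) = 1/135
  weight(W=2) = 1/81
Total weight = 1/135 + 1/81 = 8/405
P(W=1 | obs) = 1/135 / 8/405 = 3/8
P(W=2 | obs) = 1/81 / 8/405 = 5/8

P(W = 1 | obs) = 3/8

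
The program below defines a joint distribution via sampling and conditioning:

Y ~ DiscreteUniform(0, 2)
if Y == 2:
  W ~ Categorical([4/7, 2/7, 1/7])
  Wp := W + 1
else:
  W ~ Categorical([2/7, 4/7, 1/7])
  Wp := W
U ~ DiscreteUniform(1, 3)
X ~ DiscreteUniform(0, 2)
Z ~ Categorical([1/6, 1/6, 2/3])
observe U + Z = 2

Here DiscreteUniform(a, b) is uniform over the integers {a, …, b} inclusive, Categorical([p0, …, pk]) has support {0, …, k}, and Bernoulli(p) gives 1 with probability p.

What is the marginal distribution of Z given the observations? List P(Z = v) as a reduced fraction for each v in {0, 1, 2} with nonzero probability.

Enumerate traces; 54 have nonzero weight after conditioning:
  (Y=0, W=0, U=1, X=0, Z=1) weight 1/567
  (Y=0, W=0, U=1, X=1, Z=1) weight 1/567
  (Y=0, W=0, U=1, X=2, Z=1) weight 1/567
  (Y=0, W=0, U=2, X=0, Z=0) weight 1/567
  (Y=0, W=0, U=2, X=1, Z=0) weight 1/567
  (Y=0, W=0, U=2, X=2, Z=0) weight 1/567
  (Y=0, W=1, U=1, X=0, Z=1) weight 2/567
  (Y=0, W=1, U=1, X=1, Z=1) weight 2/567
  … 46 more
Group by Z:
  weight(Z=0) = 1/18
  weight(Z=1) = 1/18
Total weight = 1/18 + 1/18 = 1/9
P(Z=0 | obs) = 1/18 / 1/9 = 1/2
P(Z=1 | obs) = 1/18 / 1/9 = 1/2

P(Z=0) = 1/2, P(Z=1) = 1/2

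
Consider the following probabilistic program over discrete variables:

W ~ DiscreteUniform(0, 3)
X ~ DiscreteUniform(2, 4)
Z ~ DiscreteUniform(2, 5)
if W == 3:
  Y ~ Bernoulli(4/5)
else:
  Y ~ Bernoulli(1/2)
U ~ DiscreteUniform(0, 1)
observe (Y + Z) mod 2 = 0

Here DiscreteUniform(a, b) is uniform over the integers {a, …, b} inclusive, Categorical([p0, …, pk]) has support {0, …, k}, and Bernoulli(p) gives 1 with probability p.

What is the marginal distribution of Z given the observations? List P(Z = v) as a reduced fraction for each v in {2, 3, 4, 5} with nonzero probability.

P(Z=2) = 17/80, P(Z=3) = 23/80, P(Z=4) = 17/80, P(Z=5) = 23/80

Enumerate traces; 96 have nonzero weight after conditioning:
  (W=0, X=2, Z=2, Y=0, U=0) weight 1/192
  (W=0, X=2, Z=2, Y=0, U=1) weight 1/192
  (W=0, X=2, Z=3, Y=1, U=0) weight 1/192
  (W=0, X=2, Z=3, Y=1, U=1) weight 1/192
  (W=0, X=2, Z=4, Y=0, U=0) weight 1/192
  (W=0, X=2, Z=4, Y=0, U=1) weight 1/192
  (W=0, X=2, Z=5, Y=1, U=0) weight 1/192
  (W=0, X=2, Z=5, Y=1, U=1) weight 1/192
  … 88 more
Group by Z:
  weight(Z=2) = 17/160
  weight(Z=3) = 23/160
  weight(Z=4) = 17/160
  weight(Z=5) = 23/160
Total weight = 17/160 + 23/160 + 17/160 + 23/160 = 1/2
P(Z=2 | obs) = 17/160 / 1/2 = 17/80
P(Z=3 | obs) = 23/160 / 1/2 = 23/80
P(Z=4 | obs) = 17/160 / 1/2 = 17/80
P(Z=5 | obs) = 23/160 / 1/2 = 23/80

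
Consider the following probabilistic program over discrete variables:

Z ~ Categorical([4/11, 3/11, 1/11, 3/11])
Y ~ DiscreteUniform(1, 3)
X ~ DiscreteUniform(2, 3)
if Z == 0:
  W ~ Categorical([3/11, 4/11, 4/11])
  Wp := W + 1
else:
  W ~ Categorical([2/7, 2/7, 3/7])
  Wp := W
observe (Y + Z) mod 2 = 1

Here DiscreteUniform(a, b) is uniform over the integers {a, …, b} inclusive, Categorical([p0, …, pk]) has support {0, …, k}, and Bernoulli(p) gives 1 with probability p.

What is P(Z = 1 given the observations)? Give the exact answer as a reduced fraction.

Enumerate traces; 36 have nonzero weight after conditioning:
  (Z=0, Y=1, X=2, W=0) weight 2/121
  (Z=0, Y=1, X=2, W=1) weight 8/363
  (Z=0, Y=1, X=2, W=2) weight 8/363
  (Z=0, Y=1, X=3, W=0) weight 2/121
  (Z=0, Y=1, X=3, W=1) weight 8/363
  (Z=0, Y=1, X=3, W=2) weight 8/363
  (Z=0, Y=3, X=2, W=0) weight 2/121
  (Z=0, Y=3, X=2, W=1) weight 8/363
  (Z=1, Y=2, X=2, W=0) weight 1/77
  (Z=2, Y=1, X=2, W=0) weight 1/231
  … 26 more
Group by Z:
  weight(Z=0) = 8/33
  weight(Z=1) = 1/11
  weight(Z=2) = 2/33
  weight(Z=3) = 1/11
Total weight = 8/33 + 1/11 + 2/33 + 1/11 = 16/33
P(Z=0 | obs) = 8/33 / 16/33 = 1/2
P(Z=1 | obs) = 1/11 / 16/33 = 3/16
P(Z=2 | obs) = 2/33 / 16/33 = 1/8
P(Z=3 | obs) = 1/11 / 16/33 = 3/16

P(Z = 1 | obs) = 3/16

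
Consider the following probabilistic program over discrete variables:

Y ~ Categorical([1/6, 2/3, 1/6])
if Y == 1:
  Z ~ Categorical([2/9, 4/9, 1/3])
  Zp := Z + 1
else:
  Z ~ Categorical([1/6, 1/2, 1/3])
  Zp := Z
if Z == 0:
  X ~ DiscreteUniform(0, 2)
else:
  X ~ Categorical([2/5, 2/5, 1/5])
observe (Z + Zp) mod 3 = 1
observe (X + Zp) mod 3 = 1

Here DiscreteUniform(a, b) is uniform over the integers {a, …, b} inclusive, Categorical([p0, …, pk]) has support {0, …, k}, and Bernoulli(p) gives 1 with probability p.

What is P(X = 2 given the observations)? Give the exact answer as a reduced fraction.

P(X = 2 | obs) = 9/29

Enumerate traces; 3 have nonzero weight after conditioning:
  (Y=0, Z=2, X=2) weight 1/90
  (Y=1, Z=0, X=0) weight 4/81
  (Y=2, Z=2, X=2) weight 1/90
Group by X:
  weight(X=0) = 4/81
  weight(X=2) = 1/45
Total weight = 4/81 + 1/45 = 29/405
P(X=0 | obs) = 4/81 / 29/405 = 20/29
P(X=2 | obs) = 1/45 / 29/405 = 9/29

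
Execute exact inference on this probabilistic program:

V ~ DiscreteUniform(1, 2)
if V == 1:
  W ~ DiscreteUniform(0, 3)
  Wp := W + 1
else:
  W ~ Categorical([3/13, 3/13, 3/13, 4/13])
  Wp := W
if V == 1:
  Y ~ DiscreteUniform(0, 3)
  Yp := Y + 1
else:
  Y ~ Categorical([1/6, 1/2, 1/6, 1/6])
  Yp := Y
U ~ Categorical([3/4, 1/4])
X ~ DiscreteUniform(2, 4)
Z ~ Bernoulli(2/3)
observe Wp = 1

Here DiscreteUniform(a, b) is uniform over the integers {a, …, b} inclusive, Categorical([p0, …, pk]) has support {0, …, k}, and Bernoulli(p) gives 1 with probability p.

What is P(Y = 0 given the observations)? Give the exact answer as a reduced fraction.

P(Y = 0 | obs) = 21/100

Enumerate traces; 96 have nonzero weight after conditioning:
  (V=1, W=0, Y=0, U=0, X=2, Z=0) weight 1/384
  (V=1, W=0, Y=0, U=0, X=2, Z=1) weight 1/192
  (V=1, W=0, Y=0, U=0, X=3, Z=0) weight 1/384
  (V=1, W=0, Y=0, U=0, X=3, Z=1) weight 1/192
  (V=1, W=0, Y=0, U=0, X=4, Z=0) weight 1/384
  (V=1, W=0, Y=0, U=0, X=4, Z=1) weight 1/192
  (V=1, W=0, Y=0, U=1, X=2, Z=0) weight 1/1152
  (V=1, W=0, Y=0, U=1, X=2, Z=1) weight 1/576
  (V=1, W=0, Y=1, U=0, X=2, Z=0) weight 1/384
  (V=1, W=0, Y=2, U=0, X=2, Z=0) weight 1/384
  … 86 more
Group by Y:
  weight(Y=0) = 21/416
  weight(Y=1) = 37/416
  weight(Y=2) = 21/416
  weight(Y=3) = 21/416
Total weight = 21/416 + 37/416 + 21/416 + 21/416 = 25/104
P(Y=0 | obs) = 21/416 / 25/104 = 21/100
P(Y=1 | obs) = 37/416 / 25/104 = 37/100
P(Y=2 | obs) = 21/416 / 25/104 = 21/100
P(Y=3 | obs) = 21/416 / 25/104 = 21/100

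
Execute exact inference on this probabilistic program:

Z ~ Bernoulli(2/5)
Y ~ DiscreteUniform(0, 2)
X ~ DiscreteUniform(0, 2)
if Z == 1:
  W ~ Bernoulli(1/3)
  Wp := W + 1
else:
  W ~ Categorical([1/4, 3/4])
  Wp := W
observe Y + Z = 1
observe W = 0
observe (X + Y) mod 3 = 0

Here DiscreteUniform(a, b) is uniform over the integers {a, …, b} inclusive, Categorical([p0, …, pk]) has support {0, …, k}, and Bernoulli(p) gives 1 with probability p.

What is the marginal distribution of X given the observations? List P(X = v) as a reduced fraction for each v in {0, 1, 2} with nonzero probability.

P(X=0) = 16/25, P(X=2) = 9/25

Enumerate traces; 2 have nonzero weight after conditioning:
  (Z=0, Y=1, X=2, W=0) weight 1/60
  (Z=1, Y=0, X=0, W=0) weight 4/135
Group by X:
  weight(X=0) = 4/135
  weight(X=2) = 1/60
Total weight = 4/135 + 1/60 = 5/108
P(X=0 | obs) = 4/135 / 5/108 = 16/25
P(X=2 | obs) = 1/60 / 5/108 = 9/25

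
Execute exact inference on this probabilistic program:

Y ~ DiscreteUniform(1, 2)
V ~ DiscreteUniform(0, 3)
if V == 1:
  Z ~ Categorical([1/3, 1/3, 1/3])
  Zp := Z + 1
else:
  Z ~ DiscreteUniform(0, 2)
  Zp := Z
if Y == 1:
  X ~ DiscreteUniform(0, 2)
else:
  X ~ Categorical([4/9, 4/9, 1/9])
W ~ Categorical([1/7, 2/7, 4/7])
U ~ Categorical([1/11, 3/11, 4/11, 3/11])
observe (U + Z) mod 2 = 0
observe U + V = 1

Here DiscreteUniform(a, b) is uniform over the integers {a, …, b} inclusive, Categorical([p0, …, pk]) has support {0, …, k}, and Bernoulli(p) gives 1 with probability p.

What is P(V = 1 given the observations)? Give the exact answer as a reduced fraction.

Enumerate traces; 54 have nonzero weight after conditioning:
  (Y=1, V=0, Z=1, X=0, W=0, U=1) weight 1/1848
  (Y=1, V=0, Z=1, X=0, W=1, U=1) weight 1/924
  (Y=1, V=0, Z=1, X=0, W=2, U=1) weight 1/462
  (Y=1, V=0, Z=1, X=1, W=0, U=1) weight 1/1848
  (Y=1, V=0, Z=1, X=1, W=1, U=1) weight 1/924
  (Y=1, V=0, Z=1, X=1, W=2, U=1) weight 1/462
  (Y=1, V=0, Z=1, X=2, W=0, U=1) weight 1/1848
  (Y=1, V=0, Z=1, X=2, W=1, U=1) weight 1/924
  (Y=1, V=1, Z=0, X=0, W=0, U=0) weight 1/5544
  … 45 more
Group by V:
  weight(V=0) = 1/44
  weight(V=1) = 1/66
Total weight = 1/44 + 1/66 = 5/132
P(V=0 | obs) = 1/44 / 5/132 = 3/5
P(V=1 | obs) = 1/66 / 5/132 = 2/5

P(V = 1 | obs) = 2/5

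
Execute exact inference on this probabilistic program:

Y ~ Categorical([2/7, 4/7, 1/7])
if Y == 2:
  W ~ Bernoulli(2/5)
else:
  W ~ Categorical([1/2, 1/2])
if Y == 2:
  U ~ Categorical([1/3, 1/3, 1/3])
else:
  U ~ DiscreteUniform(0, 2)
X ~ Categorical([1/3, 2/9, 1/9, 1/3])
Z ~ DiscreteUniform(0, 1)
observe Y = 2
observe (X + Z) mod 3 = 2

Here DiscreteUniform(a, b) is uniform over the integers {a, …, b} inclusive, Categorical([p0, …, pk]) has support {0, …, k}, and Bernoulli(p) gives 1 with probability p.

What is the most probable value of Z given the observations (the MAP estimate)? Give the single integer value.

Enumerate traces; 12 have nonzero weight after conditioning:
  (Y=2, W=0, U=0, X=1, Z=1) weight 1/315
  (Y=2, W=0, U=0, X=2, Z=0) weight 1/630
  (Y=2, W=0, U=1, X=1, Z=1) weight 1/315
  (Y=2, W=0, U=1, X=2, Z=0) weight 1/630
  (Y=2, W=0, U=2, X=1, Z=1) weight 1/315
  (Y=2, W=0, U=2, X=2, Z=0) weight 1/630
  (Y=2, W=1, U=0, X=1, Z=1) weight 2/945
  (Y=2, W=1, U=0, X=2, Z=0) weight 1/945
  … 4 more
Group by Z:
  weight(Z=0) = 1/126
  weight(Z=1) = 1/63
Total weight = 1/126 + 1/63 = 1/42
P(Z=0 | obs) = 1/126 / 1/42 = 1/3
P(Z=1 | obs) = 1/63 / 1/42 = 2/3
argmax = 1

argmax_v P(Z = v | obs) = 1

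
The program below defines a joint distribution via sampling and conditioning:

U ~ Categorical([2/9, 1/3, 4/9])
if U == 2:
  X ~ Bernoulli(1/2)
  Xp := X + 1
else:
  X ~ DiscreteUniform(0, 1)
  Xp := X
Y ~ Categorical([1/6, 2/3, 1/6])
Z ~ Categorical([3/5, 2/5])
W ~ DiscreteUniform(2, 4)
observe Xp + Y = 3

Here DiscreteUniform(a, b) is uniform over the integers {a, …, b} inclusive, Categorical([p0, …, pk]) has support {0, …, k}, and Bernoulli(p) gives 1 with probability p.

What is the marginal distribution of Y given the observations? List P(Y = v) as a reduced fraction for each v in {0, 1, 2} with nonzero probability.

P(Y=1) = 16/25, P(Y=2) = 9/25

Enumerate traces; 24 have nonzero weight after conditioning:
  (U=0, X=1, Y=2, Z=0, W=2) weight 1/270
  (U=0, X=1, Y=2, Z=0, W=3) weight 1/270
  (U=0, X=1, Y=2, Z=0, W=4) weight 1/270
  (U=0, X=1, Y=2, Z=1, W=2) weight 1/405
  (U=0, X=1, Y=2, Z=1, W=3) weight 1/405
  (U=0, X=1, Y=2, Z=1, W=4) weight 1/405
  (U=1, X=1, Y=2, Z=0, W=2) weight 1/180
  (U=1, X=1, Y=2, Z=0, W=3) weight 1/180
  (U=2, X=1, Y=1, Z=0, W=2) weight 4/135
  … 15 more
Group by Y:
  weight(Y=1) = 4/27
  weight(Y=2) = 1/12
Total weight = 4/27 + 1/12 = 25/108
P(Y=1 | obs) = 4/27 / 25/108 = 16/25
P(Y=2 | obs) = 1/12 / 25/108 = 9/25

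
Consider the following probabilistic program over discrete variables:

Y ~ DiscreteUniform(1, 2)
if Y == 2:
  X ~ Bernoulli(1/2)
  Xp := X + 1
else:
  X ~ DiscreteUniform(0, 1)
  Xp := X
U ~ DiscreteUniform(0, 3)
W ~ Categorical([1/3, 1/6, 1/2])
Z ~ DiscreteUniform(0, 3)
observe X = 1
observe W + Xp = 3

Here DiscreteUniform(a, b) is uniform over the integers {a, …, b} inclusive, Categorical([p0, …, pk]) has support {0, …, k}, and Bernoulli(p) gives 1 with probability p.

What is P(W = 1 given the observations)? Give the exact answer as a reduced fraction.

Enumerate traces; 32 have nonzero weight after conditioning:
  (Y=1, X=1, U=0, W=2, Z=0) weight 1/128
  (Y=1, X=1, U=0, W=2, Z=1) weight 1/128
  (Y=1, X=1, U=0, W=2, Z=2) weight 1/128
  (Y=1, X=1, U=0, W=2, Z=3) weight 1/128
  (Y=1, X=1, U=1, W=2, Z=0) weight 1/128
  (Y=1, X=1, U=1, W=2, Z=1) weight 1/128
  (Y=1, X=1, U=1, W=2, Z=2) weight 1/128
  (Y=1, X=1, U=1, W=2, Z=3) weight 1/128
  (Y=2, X=1, U=0, W=1, Z=0) weight 1/384
  … 23 more
Group by W:
  weight(W=1) = 1/24
  weight(W=2) = 1/8
Total weight = 1/24 + 1/8 = 1/6
P(W=1 | obs) = 1/24 / 1/6 = 1/4
P(W=2 | obs) = 1/8 / 1/6 = 3/4

P(W = 1 | obs) = 1/4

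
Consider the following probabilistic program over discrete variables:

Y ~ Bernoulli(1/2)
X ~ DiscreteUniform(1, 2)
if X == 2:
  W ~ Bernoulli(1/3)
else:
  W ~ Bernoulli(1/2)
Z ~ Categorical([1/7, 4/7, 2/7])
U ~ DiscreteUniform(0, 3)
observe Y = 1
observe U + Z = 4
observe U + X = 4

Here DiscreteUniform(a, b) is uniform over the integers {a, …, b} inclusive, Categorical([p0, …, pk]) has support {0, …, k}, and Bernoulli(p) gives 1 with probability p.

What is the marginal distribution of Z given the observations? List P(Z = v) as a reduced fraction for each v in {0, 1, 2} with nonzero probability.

Enumerate traces; 4 have nonzero weight after conditioning:
  (Y=1, X=1, W=0, Z=1, U=3) weight 1/56
  (Y=1, X=1, W=1, Z=1, U=3) weight 1/56
  (Y=1, X=2, W=0, Z=2, U=2) weight 1/84
  (Y=1, X=2, W=1, Z=2, U=2) weight 1/168
Group by Z:
  weight(Z=1) = 1/28
  weight(Z=2) = 1/56
Total weight = 1/28 + 1/56 = 3/56
P(Z=1 | obs) = 1/28 / 3/56 = 2/3
P(Z=2 | obs) = 1/56 / 3/56 = 1/3

P(Z=1) = 2/3, P(Z=2) = 1/3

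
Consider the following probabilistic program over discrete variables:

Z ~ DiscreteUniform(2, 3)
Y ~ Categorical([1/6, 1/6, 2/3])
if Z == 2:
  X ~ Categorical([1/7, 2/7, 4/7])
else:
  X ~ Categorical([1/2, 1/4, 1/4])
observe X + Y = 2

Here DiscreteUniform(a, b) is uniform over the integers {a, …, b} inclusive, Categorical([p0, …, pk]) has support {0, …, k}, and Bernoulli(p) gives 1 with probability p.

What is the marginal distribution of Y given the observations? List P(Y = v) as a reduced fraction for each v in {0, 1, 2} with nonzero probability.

P(Y=0) = 23/110, P(Y=1) = 3/22, P(Y=2) = 36/55

Enumerate traces; 6 have nonzero weight after conditioning:
  (Z=2, Y=0, X=2) weight 1/21
  (Z=2, Y=1, X=1) weight 1/42
  (Z=2, Y=2, X=0) weight 1/21
  (Z=3, Y=0, X=2) weight 1/48
  (Z=3, Y=1, X=1) weight 1/48
  (Z=3, Y=2, X=0) weight 1/6
Group by Y:
  weight(Y=0) = 23/336
  weight(Y=1) = 5/112
  weight(Y=2) = 3/14
Total weight = 23/336 + 5/112 + 3/14 = 55/168
P(Y=0 | obs) = 23/336 / 55/168 = 23/110
P(Y=1 | obs) = 5/112 / 55/168 = 3/22
P(Y=2 | obs) = 3/14 / 55/168 = 36/55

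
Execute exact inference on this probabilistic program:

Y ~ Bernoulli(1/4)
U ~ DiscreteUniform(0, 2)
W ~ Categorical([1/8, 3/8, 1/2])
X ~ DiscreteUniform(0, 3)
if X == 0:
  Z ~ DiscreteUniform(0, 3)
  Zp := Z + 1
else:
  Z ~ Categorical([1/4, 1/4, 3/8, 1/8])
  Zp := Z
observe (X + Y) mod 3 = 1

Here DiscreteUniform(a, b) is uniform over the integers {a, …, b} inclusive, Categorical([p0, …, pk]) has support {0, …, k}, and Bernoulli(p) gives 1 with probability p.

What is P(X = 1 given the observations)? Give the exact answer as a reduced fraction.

Enumerate traces; 108 have nonzero weight after conditioning:
  (Y=0, U=0, W=0, X=1, Z=0) weight 1/512
  (Y=0, U=0, W=0, X=1, Z=1) weight 1/512
  (Y=0, U=0, W=0, X=1, Z=2) weight 3/1024
  (Y=0, U=0, W=0, X=1, Z=3) weight 1/1024
  (Y=0, U=0, W=1, X=1, Z=0) weight 3/512
  (Y=0, U=0, W=1, X=1, Z=1) weight 3/512
  (Y=0, U=0, W=1, X=1, Z=2) weight 9/1024
  (Y=0, U=0, W=1, X=1, Z=3) weight 3/1024
  (Y=1, U=0, W=0, X=0, Z=0) weight 1/1536
  (Y=1, U=0, W=0, X=3, Z=0) weight 1/1536
  … 98 more
Group by X:
  weight(X=0) = 1/16
  weight(X=1) = 3/16
  weight(X=3) = 1/16
Total weight = 1/16 + 3/16 + 1/16 = 5/16
P(X=0 | obs) = 1/16 / 5/16 = 1/5
P(X=1 | obs) = 3/16 / 5/16 = 3/5
P(X=3 | obs) = 1/16 / 5/16 = 1/5

P(X = 1 | obs) = 3/5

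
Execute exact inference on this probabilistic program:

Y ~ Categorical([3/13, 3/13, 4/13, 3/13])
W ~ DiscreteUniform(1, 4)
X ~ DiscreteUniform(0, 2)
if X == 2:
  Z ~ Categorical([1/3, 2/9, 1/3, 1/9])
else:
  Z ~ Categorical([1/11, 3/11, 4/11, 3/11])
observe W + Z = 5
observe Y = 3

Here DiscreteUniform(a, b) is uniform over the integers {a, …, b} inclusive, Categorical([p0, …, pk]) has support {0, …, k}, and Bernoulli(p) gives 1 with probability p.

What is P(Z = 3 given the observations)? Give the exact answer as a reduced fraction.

P(Z = 3 | obs) = 65/246

Enumerate traces; 9 have nonzero weight after conditioning:
  (Y=3, W=2, X=0, Z=3) weight 3/572
  (Y=3, W=2, X=1, Z=3) weight 3/572
  (Y=3, W=2, X=2, Z=3) weight 1/468
  (Y=3, W=3, X=0, Z=2) weight 1/143
  (Y=3, W=3, X=1, Z=2) weight 1/143
  (Y=3, W=3, X=2, Z=2) weight 1/156
  (Y=3, W=4, X=0, Z=1) weight 3/572
  (Y=3, W=4, X=1, Z=1) weight 3/572
  … 1 more
Group by Z:
  weight(Z=1) = 19/1287
  weight(Z=2) = 35/1716
  weight(Z=3) = 5/396
Total weight = 19/1287 + 35/1716 + 5/396 = 41/858
P(Z=1 | obs) = 19/1287 / 41/858 = 38/123
P(Z=2 | obs) = 35/1716 / 41/858 = 35/82
P(Z=3 | obs) = 5/396 / 41/858 = 65/246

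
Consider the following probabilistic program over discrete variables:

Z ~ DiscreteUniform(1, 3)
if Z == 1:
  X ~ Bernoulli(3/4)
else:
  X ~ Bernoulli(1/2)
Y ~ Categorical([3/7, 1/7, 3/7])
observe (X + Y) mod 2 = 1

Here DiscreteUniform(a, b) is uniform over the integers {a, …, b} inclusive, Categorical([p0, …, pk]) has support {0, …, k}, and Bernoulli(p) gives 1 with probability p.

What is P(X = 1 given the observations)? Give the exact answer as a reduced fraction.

Enumerate traces; 9 have nonzero weight after conditioning:
  (Z=1, X=0, Y=1) weight 1/84
  (Z=1, X=1, Y=0) weight 3/28
  (Z=1, X=1, Y=2) weight 3/28
  (Z=2, X=0, Y=1) weight 1/42
  (Z=2, X=1, Y=0) weight 1/14
  (Z=2, X=1, Y=2) weight 1/14
  (Z=3, X=0, Y=1) weight 1/42
  (Z=3, X=1, Y=0) weight 1/14
  … 1 more
Group by X:
  weight(X=0) = 5/84
  weight(X=1) = 1/2
Total weight = 5/84 + 1/2 = 47/84
P(X=0 | obs) = 5/84 / 47/84 = 5/47
P(X=1 | obs) = 1/2 / 47/84 = 42/47

P(X = 1 | obs) = 42/47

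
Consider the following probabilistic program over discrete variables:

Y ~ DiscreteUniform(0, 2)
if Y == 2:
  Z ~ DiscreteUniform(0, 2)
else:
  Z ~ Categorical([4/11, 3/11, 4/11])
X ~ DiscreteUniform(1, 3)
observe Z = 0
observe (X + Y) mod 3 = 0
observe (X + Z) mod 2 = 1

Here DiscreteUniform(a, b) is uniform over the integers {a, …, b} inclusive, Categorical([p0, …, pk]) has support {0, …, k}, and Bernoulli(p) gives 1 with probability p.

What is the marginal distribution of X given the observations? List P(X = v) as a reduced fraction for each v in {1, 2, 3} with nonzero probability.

P(X=1) = 11/23, P(X=3) = 12/23

Enumerate traces; 2 have nonzero weight after conditioning:
  (Y=0, Z=0, X=3) weight 4/99
  (Y=2, Z=0, X=1) weight 1/27
Group by X:
  weight(X=1) = 1/27
  weight(X=3) = 4/99
Total weight = 1/27 + 4/99 = 23/297
P(X=1 | obs) = 1/27 / 23/297 = 11/23
P(X=3 | obs) = 4/99 / 23/297 = 12/23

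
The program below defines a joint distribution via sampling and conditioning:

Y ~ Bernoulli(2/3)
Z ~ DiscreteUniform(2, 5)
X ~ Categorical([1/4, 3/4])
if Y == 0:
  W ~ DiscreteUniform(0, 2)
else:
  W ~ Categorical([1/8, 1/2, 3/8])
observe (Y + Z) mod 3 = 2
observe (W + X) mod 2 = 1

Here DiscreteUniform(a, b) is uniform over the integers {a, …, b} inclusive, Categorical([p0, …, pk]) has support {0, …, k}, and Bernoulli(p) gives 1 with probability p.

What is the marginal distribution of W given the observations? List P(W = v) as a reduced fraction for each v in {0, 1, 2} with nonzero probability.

Enumerate traces; 9 have nonzero weight after conditioning:
  (Y=0, Z=2, X=0, W=1) weight 1/144
  (Y=0, Z=2, X=1, W=0) weight 1/48
  (Y=0, Z=2, X=1, W=2) weight 1/48
  (Y=0, Z=5, X=0, W=1) weight 1/144
  (Y=0, Z=5, X=1, W=0) weight 1/48
  (Y=0, Z=5, X=1, W=2) weight 1/48
  (Y=1, Z=4, X=0, W=1) weight 1/48
  (Y=1, Z=4, X=1, W=0) weight 1/64
  … 1 more
Group by W:
  weight(W=0) = 11/192
  weight(W=1) = 5/144
  weight(W=2) = 17/192
Total weight = 11/192 + 5/144 + 17/192 = 13/72
P(W=0 | obs) = 11/192 / 13/72 = 33/104
P(W=1 | obs) = 5/144 / 13/72 = 5/26
P(W=2 | obs) = 17/192 / 13/72 = 51/104

P(W=0) = 33/104, P(W=1) = 5/26, P(W=2) = 51/104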